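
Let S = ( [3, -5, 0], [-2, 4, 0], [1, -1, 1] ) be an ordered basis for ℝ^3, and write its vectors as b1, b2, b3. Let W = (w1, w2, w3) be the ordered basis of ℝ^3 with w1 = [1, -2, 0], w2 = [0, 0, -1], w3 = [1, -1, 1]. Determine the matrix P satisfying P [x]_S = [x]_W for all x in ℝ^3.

Take x = bj: its S-coordinates are the j-th standard unit vector, so P e_j — column j of P — equals [bj]_W.
b1 = 2w1 + w2 + w3, giving column 1 = [2, 1, 1]; repeating for each j gives P = [[2, -2, 0], [1, 0, 0], [1, 0, 1]].

[[2, -2, 0], [1, 0, 0], [1, 0, 1]]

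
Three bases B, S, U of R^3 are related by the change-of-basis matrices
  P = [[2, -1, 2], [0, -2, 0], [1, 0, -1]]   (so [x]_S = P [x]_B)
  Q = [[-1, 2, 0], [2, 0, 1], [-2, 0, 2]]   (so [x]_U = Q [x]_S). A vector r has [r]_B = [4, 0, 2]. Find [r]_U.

[-12, 26, -20]

Composing the changes, [r]_U = Q P [r]_B.
Q P = [[-2, -3, -2], [5, -2, 3], [-2, 2, -6]]; applying this to [4, 0, 2] gives [-12, 26, -20].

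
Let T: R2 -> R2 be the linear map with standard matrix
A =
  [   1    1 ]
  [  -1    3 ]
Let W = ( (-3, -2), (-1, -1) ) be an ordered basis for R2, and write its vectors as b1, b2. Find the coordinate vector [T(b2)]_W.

(0, 2)

Column 2 of [T]_W is the W-coordinate vector of T(b2).
In standard coordinates T(b2) = A b2 = (-2, -2).
Converting to W: (-2, -2) = 0·b1 + 2b2, so the coordinate vector is (0, 2).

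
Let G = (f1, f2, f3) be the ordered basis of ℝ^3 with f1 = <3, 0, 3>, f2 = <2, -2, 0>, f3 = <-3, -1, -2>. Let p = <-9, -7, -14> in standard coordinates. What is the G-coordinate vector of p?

<-4, 3, 1>

We seek scalars with c_1 f1 + ... + c_3 f3 = p; equivalently solve M c = p where the columns of M are f1, ..., f3.
Solving this 3x3 system gives c = (-4, 3, 1).
Check: -4f1 + 3f2 + f3 = <-9, -7, -14>.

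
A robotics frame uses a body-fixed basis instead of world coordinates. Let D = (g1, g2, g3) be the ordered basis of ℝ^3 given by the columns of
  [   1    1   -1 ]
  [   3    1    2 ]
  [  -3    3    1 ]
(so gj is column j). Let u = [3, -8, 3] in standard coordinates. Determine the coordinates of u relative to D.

[-1, 1, -3]

We seek scalars with c_1 g1 + ... + c_3 g3 = u; equivalently solve M c = u where the columns of M are g1, ..., g3.
Row-reducing the augmented matrix [M | u] gives c = (-1, 1, -3).
Check: -g1 + g2 - 3g3 = [3, -8, 3].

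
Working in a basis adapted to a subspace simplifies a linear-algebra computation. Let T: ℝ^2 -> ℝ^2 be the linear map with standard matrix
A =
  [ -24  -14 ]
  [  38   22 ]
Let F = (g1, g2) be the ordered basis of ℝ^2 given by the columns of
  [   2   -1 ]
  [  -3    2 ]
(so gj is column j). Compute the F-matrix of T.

Let P have columns g1, g2. Then [T]_F = P^(-1) A P.
Here det P = 1, so P^(-1) is integer; computing A P first and then P^(-1)(A P) gives [[-2, -2], [2, 0]].

[[-2, -2], [2, 0]]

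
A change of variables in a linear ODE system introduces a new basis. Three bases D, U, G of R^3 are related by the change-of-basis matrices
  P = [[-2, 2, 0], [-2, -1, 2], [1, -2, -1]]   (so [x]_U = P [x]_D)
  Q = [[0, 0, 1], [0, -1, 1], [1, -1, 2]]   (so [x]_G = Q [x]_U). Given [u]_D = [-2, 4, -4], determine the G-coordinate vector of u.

[-6, 2, 8]

Composing the changes, [u]_G = Q P [u]_D.
Q P = [[1, -2, -1], [3, -1, -3], [2, -1, -4]]; applying this to [-2, 4, -4] gives [-6, 2, 8].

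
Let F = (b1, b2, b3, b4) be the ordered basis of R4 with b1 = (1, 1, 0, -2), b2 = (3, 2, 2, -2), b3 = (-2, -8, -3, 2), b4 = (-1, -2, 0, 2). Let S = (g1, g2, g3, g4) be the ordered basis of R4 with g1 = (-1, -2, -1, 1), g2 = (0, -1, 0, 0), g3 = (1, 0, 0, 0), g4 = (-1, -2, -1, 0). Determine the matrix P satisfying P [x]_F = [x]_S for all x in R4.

Let M have columns bj and N have columns gj. Then for every x, N [x]_S = x = M [x]_F, so P = N^(-1) M.
Since det N = 1, N^(-1) has integer entries; multiplying gives P = [[-2, -2, 2, 2], [-1, 2, 2, 2], [1, 1, 1, -1], [2, 0, 1, -2]].

[[-2, -2, 2, 2], [-1, 2, 2, 2], [1, 1, 1, -1], [2, 0, 1, -2]]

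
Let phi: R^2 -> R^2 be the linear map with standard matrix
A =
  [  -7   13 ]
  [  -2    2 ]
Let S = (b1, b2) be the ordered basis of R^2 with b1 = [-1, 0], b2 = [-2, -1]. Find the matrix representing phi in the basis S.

The j-th column of [phi]_S is [phi(bj)]_S.
phi(b1) = A b1 = [7, 2] = -3b1 - 2b2, so column 1 is [-3, -2].
Repeating for b2 and assembling the columns gives [[-3, 3], [-2, -2]].

[[-3, 3], [-2, -2]]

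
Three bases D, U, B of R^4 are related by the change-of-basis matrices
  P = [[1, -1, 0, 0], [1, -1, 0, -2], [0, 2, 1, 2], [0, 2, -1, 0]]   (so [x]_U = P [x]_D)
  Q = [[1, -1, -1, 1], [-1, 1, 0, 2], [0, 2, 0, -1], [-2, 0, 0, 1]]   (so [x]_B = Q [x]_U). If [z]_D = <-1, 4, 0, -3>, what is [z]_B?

First [z]_U = P [z]_D = <-5, 1, 2, 8>.
Then [z]_B = Q [z]_U = <0, 22, -6, 18>.

<0, 22, -6, 18>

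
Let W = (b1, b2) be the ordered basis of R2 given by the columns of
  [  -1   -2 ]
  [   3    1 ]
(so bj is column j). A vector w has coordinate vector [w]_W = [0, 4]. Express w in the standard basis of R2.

[-8, 4]

w = M [w]_W, where M has columns b1, b2.
Carrying out the matrix-vector product, w = [-8, 4].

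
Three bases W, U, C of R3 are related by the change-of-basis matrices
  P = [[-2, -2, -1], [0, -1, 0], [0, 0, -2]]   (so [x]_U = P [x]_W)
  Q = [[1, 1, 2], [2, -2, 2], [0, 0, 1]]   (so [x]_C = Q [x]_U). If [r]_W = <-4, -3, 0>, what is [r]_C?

<17, 22, 0>

Apply P to get U-coordinates <14, 3, 0>, then Q to get C-coordinates.
The result is [r]_C = <17, 22, 0>.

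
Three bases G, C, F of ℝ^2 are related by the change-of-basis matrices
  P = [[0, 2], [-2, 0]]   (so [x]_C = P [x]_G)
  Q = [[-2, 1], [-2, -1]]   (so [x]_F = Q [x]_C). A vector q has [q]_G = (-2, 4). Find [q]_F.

First [q]_C = P [q]_G = (8, 4).
Then [q]_F = Q [q]_C = (-12, -20).

(-12, -20)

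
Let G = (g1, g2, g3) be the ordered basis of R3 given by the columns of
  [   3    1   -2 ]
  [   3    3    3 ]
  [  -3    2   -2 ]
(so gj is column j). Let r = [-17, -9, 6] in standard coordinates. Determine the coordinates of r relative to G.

Write r = c_1 g1 + ... + c_3 g3 and solve for the c_i.
Solving this 3x3 system gives c = (-4, -1, 2).
Check: -4g1 - g2 + 2g3 = [-17, -9, 6].

[-4, -1, 2]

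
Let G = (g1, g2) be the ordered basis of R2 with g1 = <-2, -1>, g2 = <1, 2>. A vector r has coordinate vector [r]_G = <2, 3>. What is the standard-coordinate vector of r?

<-1, 4>

By definition r = 2g1 + 3g2.
Summing componentwise gives <-1, 4>.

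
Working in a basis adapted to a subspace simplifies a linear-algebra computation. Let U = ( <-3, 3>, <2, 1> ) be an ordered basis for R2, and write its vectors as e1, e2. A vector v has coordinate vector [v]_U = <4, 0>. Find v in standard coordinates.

v = M [v]_U, where M has columns e1, e2.
Carrying out the matrix-vector product, v = <-12, 12>.

<-12, 12>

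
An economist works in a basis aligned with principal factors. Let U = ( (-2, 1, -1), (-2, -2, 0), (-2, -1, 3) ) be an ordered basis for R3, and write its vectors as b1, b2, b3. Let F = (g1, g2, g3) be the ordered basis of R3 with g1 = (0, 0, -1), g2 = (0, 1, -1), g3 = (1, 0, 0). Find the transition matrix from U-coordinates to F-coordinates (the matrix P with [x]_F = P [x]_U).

[[0, 2, -2], [1, -2, -1], [-2, -2, -2]]

Column j of P is [bj]_F, since P maps U-coordinates to F-coordinates.
Expressing b1 in F: b1 = 0·g1 + g2 - 2g3, so column 1 of P is (0, 1, -2).
Doing the same for each bj gives P = [[0, 2, -2], [1, -2, -1], [-2, -2, -2]].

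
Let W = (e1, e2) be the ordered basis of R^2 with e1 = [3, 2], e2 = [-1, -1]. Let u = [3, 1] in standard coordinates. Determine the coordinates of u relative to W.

[2, 3]

We seek scalars with c_1 e1 + c_2 e2 = u; equivalently solve M c = u where the columns of M are e1, e2.
System: 3c_1 - c_2 = 3, 2c_1 - c_2 = 1; solving gives c_1 = 2, c_2 = 3.
Check: 2e1 + 3e2 = [3, 1].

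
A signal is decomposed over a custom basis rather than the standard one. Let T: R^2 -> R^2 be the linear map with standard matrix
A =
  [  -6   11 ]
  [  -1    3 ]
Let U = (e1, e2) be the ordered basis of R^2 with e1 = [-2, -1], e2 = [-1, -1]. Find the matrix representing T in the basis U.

[[-2, 3], [3, -1]]

With P the matrix whose columns are e1, e2, [T]_U = P^(-1) A P.
Column by column: T(e1) = A e1 = [1, -1]; its U-coordinates [-2, 3] give column 1.
Continuing for each basis vector yields [T]_U = [[-2, 3], [3, -1]].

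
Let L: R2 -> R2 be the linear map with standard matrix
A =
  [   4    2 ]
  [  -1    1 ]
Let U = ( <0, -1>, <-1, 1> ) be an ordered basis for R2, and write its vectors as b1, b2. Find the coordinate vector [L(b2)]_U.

<0, 2>

Column 2 of [L]_U is the U-coordinate vector of L(b2).
In standard coordinates L(b2) = A b2 = <-2, 2>.
Converting to U: <-2, 2> = 0·b1 + 2b2, so the coordinate vector is <0, 2>.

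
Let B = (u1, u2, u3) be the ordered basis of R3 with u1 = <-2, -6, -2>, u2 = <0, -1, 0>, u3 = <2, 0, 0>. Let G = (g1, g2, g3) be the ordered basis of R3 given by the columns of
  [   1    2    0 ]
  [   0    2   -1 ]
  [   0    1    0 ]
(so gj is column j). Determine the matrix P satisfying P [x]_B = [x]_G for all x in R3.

Let M have columns uj and N have columns gj. Then for every x, N [x]_G = x = M [x]_B, so P = N^(-1) M.
Since det N = 1, N^(-1) has integer entries; multiplying gives P = [[2, 0, 2], [-2, 0, 0], [2, 1, 0]].

[[2, 0, 2], [-2, 0, 0], [2, 1, 0]]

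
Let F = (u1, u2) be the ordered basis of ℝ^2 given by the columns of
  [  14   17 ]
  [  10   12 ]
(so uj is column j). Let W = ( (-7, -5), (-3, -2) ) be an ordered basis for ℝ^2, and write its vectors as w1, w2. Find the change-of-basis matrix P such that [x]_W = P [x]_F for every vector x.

[[-2, -2], [0, -1]]

Take x = uj: its F-coordinates are the j-th standard unit vector, so P e_j — column j of P — equals [uj]_W.
u1 = -2w1 + 0·w2, giving column 1 = (-2, 0); repeating for each j gives P = [[-2, -2], [0, -1]].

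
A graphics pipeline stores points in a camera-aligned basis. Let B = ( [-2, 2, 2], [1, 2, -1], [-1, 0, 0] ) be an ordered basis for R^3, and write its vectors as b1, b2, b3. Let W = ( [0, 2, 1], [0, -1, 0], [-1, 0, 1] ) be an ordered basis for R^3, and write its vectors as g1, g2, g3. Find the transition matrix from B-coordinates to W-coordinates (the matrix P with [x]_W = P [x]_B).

Take x = bj: its B-coordinates are the j-th standard unit vector, so P e_j — column j of P — equals [bj]_W.
b1 = 0·g1 - 2g2 + 2g3, giving column 1 = [0, -2, 2]; repeating for each j gives P = [[0, 0, -1], [-2, -2, -2], [2, -1, 1]].

[[0, 0, -1], [-2, -2, -2], [2, -1, 1]]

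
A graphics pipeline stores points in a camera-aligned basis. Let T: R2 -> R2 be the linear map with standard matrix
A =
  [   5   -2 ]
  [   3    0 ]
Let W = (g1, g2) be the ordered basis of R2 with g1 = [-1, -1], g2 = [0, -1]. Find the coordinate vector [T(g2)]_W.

[-2, 2]

Column 2 of [T]_W is the W-coordinate vector of T(g2).
In standard coordinates T(g2) = A g2 = [2, 0].
Converting to W: [2, 0] = -2g1 + 2g2, so the coordinate vector is [-2, 2].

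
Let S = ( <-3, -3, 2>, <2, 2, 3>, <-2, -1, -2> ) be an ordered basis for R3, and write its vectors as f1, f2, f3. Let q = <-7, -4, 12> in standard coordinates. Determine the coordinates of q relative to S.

<3, 4, 3>

We seek scalars with c_1 f1 + ... + c_3 f3 = q; equivalently solve M c = q where the columns of M are f1, ..., f3.
Gaussian elimination on [M | q] yields c = (3, 4, 3).
Check: 3f1 + 4f2 + 3f3 = <-7, -4, 12>.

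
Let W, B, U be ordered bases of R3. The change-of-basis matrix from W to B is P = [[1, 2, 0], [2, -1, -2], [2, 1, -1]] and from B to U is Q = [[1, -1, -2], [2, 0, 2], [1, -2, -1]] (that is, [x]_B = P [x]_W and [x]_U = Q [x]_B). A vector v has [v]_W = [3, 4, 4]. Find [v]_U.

Apply P to get B-coordinates [11, -6, 6], then Q to get U-coordinates.
The result is [v]_U = [5, 34, 17].

[5, 34, 17]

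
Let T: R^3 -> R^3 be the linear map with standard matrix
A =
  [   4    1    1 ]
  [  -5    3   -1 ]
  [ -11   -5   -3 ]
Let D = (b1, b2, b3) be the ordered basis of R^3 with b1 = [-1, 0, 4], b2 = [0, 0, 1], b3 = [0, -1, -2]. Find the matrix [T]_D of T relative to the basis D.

Let P have columns b1, ..., b3. Then [T]_D = P^(-1) A P.
Here det P = -1, so P^(-1) is integer; computing A P first and then P^(-1)(A P) gives [[0, -1, 3], [-3, 3, 1], [-1, 1, 1]].

[[0, -1, 3], [-3, 3, 1], [-1, 1, 1]]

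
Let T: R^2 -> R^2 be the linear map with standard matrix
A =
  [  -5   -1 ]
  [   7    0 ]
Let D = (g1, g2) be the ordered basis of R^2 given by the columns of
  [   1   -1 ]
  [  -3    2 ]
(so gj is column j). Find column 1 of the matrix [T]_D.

<-3, -1>

Column 1 of [T]_D is the D-coordinate vector of T(g1).
In standard coordinates T(g1) = A g1 = <-2, 7>.
Converting to D: <-2, 7> = -3g1 - g2, so the coordinate vector is <-3, -1>.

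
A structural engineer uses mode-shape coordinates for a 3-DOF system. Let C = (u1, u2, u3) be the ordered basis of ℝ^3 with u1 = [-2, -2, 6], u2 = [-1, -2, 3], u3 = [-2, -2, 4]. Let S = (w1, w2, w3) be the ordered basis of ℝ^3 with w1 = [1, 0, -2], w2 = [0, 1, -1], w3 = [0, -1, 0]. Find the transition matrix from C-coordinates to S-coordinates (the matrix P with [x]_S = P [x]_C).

Column j of P is [uj]_S, since P maps C-coordinates to S-coordinates.
Expressing u1 in S: u1 = -2w1 - 2w2 + 0·w3, so column 1 of P is [-2, -2, 0].
Doing the same for each uj gives P = [[-2, -1, -2], [-2, -1, 0], [0, 1, 2]].

[[-2, -1, -2], [-2, -1, 0], [0, 1, 2]]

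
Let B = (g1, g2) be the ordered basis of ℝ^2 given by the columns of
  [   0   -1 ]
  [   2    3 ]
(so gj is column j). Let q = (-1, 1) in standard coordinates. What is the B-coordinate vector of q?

We seek scalars with c_1 g1 + c_2 g2 = q; equivalently solve M c = q where the columns of M are g1, g2.
System: 0c_1 - c_2 = -1, 2c_1 + 3c_2 = 1; solving gives c_1 = -1, c_2 = 1.
Check: -g1 + g2 = (-1, 1).

(-1, 1)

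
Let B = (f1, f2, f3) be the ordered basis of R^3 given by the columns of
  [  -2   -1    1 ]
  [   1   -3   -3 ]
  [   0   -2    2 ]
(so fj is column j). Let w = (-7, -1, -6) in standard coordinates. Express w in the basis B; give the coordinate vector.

Write w = c_1 f1 + ... + c_3 f3 and solve for the c_i.
Row-reducing the augmented matrix [M | w] gives c = (2, 2, -1).
Check: 2f1 + 2f2 - f3 = (-7, -1, -6).

(2, 2, -1)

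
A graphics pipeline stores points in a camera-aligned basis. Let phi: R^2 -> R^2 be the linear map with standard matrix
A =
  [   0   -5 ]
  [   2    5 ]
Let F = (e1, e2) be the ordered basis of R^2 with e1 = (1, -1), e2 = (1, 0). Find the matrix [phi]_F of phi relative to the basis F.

[[3, -2], [2, 2]]

Let P have columns e1, e2. Then [phi]_F = P^(-1) A P.
Here det P = 1, so P^(-1) is integer; computing A P first and then P^(-1)(A P) gives [[3, -2], [2, 2]].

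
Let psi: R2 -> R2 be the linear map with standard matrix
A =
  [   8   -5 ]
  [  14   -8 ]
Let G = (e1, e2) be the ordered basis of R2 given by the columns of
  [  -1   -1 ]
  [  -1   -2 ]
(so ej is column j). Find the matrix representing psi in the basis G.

With P the matrix whose columns are e1, e2, [psi]_G = P^(-1) A P.
Column by column: psi(e1) = A e1 = (-3, -6); its G-coordinates (0, 3) give column 1.
Continuing for each basis vector yields [psi]_G = [[0, -2], [3, 0]].

[[0, -2], [3, 0]]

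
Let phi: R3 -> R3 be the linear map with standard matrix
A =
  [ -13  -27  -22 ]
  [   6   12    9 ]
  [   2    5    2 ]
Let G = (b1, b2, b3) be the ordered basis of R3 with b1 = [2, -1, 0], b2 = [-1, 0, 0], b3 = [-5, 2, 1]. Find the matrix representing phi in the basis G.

[[-2, 2, 1], [0, 1, 3], [-1, -2, 2]]

The j-th column of [phi]_G is [phi(bj)]_G.
phi(b1) = A b1 = [1, 0, -1] = -2b1 + 0·b2 - b3, so column 1 is [-2, 0, -1].
Repeating for b2, b3 and assembling the columns gives [[-2, 2, 1], [0, 1, 3], [-1, -2, 2]].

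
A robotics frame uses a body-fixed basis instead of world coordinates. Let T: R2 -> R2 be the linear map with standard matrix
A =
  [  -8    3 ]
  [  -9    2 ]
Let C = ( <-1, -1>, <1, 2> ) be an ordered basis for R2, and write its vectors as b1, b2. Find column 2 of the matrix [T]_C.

Column 2 of [T]_C is the C-coordinate vector of T(b2).
In standard coordinates T(b2) = A b2 = <-2, -5>.
Converting to C: <-2, -5> = -b1 - 3b2, so the coordinate vector is <-1, -3>.

<-1, -3>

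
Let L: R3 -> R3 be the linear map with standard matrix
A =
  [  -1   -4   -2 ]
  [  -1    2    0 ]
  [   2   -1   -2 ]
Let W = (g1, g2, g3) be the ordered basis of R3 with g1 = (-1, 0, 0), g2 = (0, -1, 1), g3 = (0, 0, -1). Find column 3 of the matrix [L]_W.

(-2, 0, -2)

Column 3 of [L]_W is the W-coordinate vector of L(g3).
In standard coordinates L(g3) = A g3 = (2, 0, 2).
Converting to W: (2, 0, 2) = -2g1 + 0·g2 - 2g3, so the coordinate vector is (-2, 0, -2).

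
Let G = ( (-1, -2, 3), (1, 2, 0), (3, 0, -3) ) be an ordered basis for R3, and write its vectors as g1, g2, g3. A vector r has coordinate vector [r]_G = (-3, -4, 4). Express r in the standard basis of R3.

The coordinates say r = -3g1 - 4g2 + 4g3; adding the scaled basis vectors gives (11, -2, -21).

(11, -2, -21)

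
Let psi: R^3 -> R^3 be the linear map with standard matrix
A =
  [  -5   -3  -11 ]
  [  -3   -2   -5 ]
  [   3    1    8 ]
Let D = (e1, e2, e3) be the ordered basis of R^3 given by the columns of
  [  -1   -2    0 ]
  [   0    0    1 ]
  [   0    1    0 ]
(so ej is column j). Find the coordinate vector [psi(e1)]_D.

Compute psi(e1) = A e1 = [5, 3, -3] in standard coordinates.
Then write this in D-coordinates: solve for y in y_1 e1 + ... + y_3 e3 = [5, 3, -3].
This gives y = [1, -3, 3], which is column 1 of [psi]_D.

[1, -3, 3]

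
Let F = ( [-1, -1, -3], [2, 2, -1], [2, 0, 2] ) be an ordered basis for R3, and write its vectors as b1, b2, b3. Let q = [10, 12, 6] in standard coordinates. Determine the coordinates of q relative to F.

Write q = c_1 b1 + ... + c_3 b3 and solve for the c_i.
Solving this 3x3 system gives c = (-4, 4, -1).
Check: -4b1 + 4b2 - b3 = [10, 12, 6].

[-4, 4, -1]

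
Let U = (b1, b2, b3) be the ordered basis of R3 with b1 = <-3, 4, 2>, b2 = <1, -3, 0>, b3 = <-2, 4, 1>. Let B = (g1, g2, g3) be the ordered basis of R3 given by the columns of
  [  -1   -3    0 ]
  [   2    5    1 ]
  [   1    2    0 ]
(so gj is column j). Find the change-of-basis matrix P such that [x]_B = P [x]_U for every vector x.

[[0, 2, -1], [1, -1, 1], [-1, -2, 1]]

Column j of P is [bj]_B, since P maps U-coordinates to B-coordinates.
Expressing b1 in B: b1 = 0·g1 + g2 - g3, so column 1 of P is <0, 1, -1>.
Doing the same for each bj gives P = [[0, 2, -1], [1, -1, 1], [-1, -2, 1]].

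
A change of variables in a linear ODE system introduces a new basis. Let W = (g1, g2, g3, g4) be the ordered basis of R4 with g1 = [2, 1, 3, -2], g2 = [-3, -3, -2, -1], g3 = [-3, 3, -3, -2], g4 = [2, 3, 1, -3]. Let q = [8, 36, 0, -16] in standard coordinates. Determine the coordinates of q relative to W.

[q]_W is the unique c with M c = q, where M has columns g1, ..., g4.
Row-reducing the augmented matrix [M | q] gives c = (0, -4, 4, 4).
Check: 0·g1 - 4g2 + 4g3 + 4g4 = [8, 36, 0, -16].

[0, -4, 4, 4]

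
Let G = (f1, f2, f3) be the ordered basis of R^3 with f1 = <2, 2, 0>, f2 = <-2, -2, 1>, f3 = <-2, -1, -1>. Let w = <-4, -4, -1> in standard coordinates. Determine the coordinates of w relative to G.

We seek scalars with c_1 f1 + ... + c_3 f3 = w; equivalently solve M c = w where the columns of M are f1, ..., f3.
Gaussian elimination on [M | w] yields c = (-3, -1, 0).
Check: -3f1 - f2 + 0·f3 = <-4, -4, -1>.

<-3, -1, 0>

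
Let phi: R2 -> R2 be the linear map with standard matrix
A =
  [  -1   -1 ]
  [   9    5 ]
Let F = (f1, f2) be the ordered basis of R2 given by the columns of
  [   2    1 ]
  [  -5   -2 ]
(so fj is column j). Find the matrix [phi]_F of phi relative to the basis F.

[[1, -1], [1, 3]]

With P the matrix whose columns are f1, f2, [phi]_F = P^(-1) A P.
Column by column: phi(f1) = A f1 = <3, -7>; its F-coordinates <1, 1> give column 1.
Continuing for each basis vector yields [phi]_F = [[1, -1], [1, 3]].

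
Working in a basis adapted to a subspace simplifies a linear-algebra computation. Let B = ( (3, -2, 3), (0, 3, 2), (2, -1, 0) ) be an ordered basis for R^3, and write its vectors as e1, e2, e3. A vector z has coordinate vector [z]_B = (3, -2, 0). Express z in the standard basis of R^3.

The coordinates say z = 3e1 - 2e2 + 0·e3; adding the scaled basis vectors gives (9, -12, 5).

(9, -12, 5)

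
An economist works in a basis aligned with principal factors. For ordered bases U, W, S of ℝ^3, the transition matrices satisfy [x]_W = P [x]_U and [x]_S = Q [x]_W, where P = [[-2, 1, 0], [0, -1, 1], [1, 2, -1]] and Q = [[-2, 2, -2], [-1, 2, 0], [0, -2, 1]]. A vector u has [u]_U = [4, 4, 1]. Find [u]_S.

Composing the changes, [u]_S = Q P [u]_U.
Q P = [[2, -8, 4], [2, -3, 2], [1, 4, -3]]; applying this to [4, 4, 1] gives [-20, -2, 17].

[-20, -2, 17]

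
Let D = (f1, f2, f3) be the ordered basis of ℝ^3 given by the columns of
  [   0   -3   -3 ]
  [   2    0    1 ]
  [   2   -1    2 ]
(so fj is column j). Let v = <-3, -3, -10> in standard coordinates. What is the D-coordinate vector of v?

Write v = c_1 f1 + ... + c_3 f3 and solve for the c_i.
Row-reducing the augmented matrix [M | v] gives c = (0, 4, -3).
Check: 0·f1 + 4f2 - 3f3 = <-3, -3, -10>.

<0, 4, -3>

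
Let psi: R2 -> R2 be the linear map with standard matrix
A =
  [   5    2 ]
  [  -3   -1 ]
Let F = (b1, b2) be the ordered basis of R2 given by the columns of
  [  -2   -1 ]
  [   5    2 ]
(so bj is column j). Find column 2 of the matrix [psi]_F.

[-1, 3]

Column 2 of [psi]_F is the F-coordinate vector of psi(b2).
In standard coordinates psi(b2) = A b2 = [-1, 1].
Converting to F: [-1, 1] = -b1 + 3b2, so the coordinate vector is [-1, 3].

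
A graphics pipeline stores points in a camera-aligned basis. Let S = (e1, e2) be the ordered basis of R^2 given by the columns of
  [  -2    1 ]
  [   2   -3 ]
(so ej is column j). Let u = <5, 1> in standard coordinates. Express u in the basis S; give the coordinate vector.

[u]_S is the unique c with M c = u, where M has columns e1, e2.
System: -2c_1 + c_2 = 5, 2c_1 - 3c_2 = 1; solving gives c_1 = -4, c_2 = -3.
Check: -4e1 - 3e2 = <5, 1>.

<-4, -3>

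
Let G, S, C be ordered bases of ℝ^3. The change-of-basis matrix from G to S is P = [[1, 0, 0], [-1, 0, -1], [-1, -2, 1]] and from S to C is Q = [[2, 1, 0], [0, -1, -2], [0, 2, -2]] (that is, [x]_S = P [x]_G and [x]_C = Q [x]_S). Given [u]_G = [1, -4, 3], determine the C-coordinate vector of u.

[-2, -16, -28]

Composing the changes, [u]_C = Q P [u]_G.
Q P = [[1, 0, -1], [3, 4, -1], [0, 4, -4]]; applying this to [1, -4, 3] gives [-2, -16, -28].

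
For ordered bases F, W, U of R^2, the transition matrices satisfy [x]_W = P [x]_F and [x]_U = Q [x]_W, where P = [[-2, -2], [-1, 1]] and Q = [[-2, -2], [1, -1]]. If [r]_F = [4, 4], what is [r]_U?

Apply P to get W-coordinates [-16, 0], then Q to get U-coordinates.
The result is [r]_U = [32, -16].

[32, -16]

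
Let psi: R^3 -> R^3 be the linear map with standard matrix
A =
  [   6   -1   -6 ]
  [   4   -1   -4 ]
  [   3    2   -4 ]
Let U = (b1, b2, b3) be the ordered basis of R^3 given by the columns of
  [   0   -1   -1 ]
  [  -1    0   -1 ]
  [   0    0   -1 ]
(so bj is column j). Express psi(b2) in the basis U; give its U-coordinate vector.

(1, 3, 3)

Compute psi(b2) = A b2 = (-6, -4, -3) in standard coordinates.
Then write this in U-coordinates: solve for y in y_1 b1 + ... + y_3 b3 = (-6, -4, -3).
This gives y = (1, 3, 3), which is column 2 of [psi]_U.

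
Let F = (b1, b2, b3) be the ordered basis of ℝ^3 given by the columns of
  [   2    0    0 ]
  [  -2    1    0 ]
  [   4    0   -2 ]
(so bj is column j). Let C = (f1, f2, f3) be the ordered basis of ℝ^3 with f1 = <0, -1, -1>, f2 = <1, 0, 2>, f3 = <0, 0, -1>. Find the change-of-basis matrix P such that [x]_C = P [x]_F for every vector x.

Take x = bj: its F-coordinates are the j-th standard unit vector, so P e_j — column j of P — equals [bj]_C.
b1 = 2f1 + 2f2 - 2f3, giving column 1 = <2, 2, -2>; repeating for each j gives P = [[2, -1, 0], [2, 0, 0], [-2, 1, 2]].

[[2, -1, 0], [2, 0, 0], [-2, 1, 2]]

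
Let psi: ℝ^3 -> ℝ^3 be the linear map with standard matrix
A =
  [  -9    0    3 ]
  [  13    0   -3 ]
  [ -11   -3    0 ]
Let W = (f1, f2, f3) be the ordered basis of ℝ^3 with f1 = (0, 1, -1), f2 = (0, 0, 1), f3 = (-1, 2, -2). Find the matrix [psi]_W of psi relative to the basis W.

Let P have columns f1, ..., f3. Then [psi]_W = P^(-1) A P.
Here det P = -1, so P^(-1) is integer; computing A P first and then P^(-1)(A P) gives [[-3, 3, -1], [0, -3, -2], [3, -3, -3]].

[[-3, 3, -1], [0, -3, -2], [3, -3, -3]]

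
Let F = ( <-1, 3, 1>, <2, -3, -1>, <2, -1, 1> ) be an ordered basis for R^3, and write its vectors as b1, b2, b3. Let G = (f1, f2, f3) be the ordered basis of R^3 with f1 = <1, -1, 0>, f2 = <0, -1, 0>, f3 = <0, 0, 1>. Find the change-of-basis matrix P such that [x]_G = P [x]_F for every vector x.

Let M have columns bj and N have columns fj. Then for every x, N [x]_G = x = M [x]_F, so P = N^(-1) M.
Since det N = -1, N^(-1) has integer entries; multiplying gives P = [[-1, 2, 2], [-2, 1, -1], [1, -1, 1]].

[[-1, 2, 2], [-2, 1, -1], [1, -1, 1]]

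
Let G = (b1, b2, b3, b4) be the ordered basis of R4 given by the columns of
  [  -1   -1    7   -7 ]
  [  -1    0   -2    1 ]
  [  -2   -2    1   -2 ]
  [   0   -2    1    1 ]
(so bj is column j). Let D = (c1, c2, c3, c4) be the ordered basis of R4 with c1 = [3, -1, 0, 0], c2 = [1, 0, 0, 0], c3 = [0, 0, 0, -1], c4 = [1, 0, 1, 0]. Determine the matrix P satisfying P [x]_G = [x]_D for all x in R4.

[[1, 0, 2, -1], [-2, 1, 0, -2], [0, 2, -1, -1], [-2, -2, 1, -2]]

Column j of P is [bj]_D, since P maps G-coordinates to D-coordinates.
Expressing b1 in D: b1 = c1 - 2c2 + 0·c3 - 2c4, so column 1 of P is [1, -2, 0, -2].
Doing the same for each bj gives P = [[1, 0, 2, -1], [-2, 1, 0, -2], [0, 2, -1, -1], [-2, -2, 1, -2]].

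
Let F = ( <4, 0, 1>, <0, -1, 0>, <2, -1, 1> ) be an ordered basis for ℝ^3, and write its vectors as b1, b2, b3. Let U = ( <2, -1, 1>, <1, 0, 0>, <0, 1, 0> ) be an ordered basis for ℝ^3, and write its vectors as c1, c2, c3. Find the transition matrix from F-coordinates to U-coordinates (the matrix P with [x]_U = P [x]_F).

Column j of P is [bj]_U, since P maps F-coordinates to U-coordinates.
Expressing b1 in U: b1 = c1 + 2c2 + c3, so column 1 of P is <1, 2, 1>.
Doing the same for each bj gives P = [[1, 0, 1], [2, 0, 0], [1, -1, 0]].

[[1, 0, 1], [2, 0, 0], [1, -1, 0]]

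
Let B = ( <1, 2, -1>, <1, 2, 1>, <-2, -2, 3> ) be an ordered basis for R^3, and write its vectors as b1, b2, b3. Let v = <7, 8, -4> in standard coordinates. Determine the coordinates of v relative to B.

<-2, 3, -3>

We seek scalars with c_1 b1 + ... + c_3 b3 = v; equivalently solve M c = v where the columns of M are b1, ..., b3.
Row-reducing the augmented matrix [M | v] gives c = (-2, 3, -3).
Check: -2b1 + 3b2 - 3b3 = <7, 8, -4>.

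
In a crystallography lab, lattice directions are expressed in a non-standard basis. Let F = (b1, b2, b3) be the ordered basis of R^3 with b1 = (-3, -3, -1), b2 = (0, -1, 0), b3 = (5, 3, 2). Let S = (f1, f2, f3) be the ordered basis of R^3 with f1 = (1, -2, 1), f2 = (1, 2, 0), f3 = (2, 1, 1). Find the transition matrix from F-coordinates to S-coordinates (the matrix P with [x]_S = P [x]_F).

[[0, 1, 1], [-1, 1, 2], [-1, -1, 1]]

Take x = bj: its F-coordinates are the j-th standard unit vector, so P e_j — column j of P — equals [bj]_S.
b1 = 0·f1 - f2 - f3, giving column 1 = (0, -1, -1); repeating for each j gives P = [[0, 1, 1], [-1, 1, 2], [-1, -1, 1]].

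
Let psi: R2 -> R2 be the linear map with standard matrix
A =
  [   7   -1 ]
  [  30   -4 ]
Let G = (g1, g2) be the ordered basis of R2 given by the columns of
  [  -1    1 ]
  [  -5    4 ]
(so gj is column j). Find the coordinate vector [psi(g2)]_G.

<-2, 1>

Compute psi(g2) = A g2 = <3, 14> in standard coordinates.
Then write this in G-coordinates: solve for y in y_1 g1 + y_2 g2 = <3, 14>.
This gives y = <-2, 1>, which is column 2 of [psi]_G.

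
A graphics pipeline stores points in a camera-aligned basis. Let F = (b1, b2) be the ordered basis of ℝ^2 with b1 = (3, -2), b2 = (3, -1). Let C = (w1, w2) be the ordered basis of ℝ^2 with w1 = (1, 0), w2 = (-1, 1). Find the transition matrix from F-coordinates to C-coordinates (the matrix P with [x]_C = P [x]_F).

Column j of P is [bj]_C, since P maps F-coordinates to C-coordinates.
Expressing b1 in C: b1 = w1 - 2w2, so column 1 of P is (1, -2).
Doing the same for each bj gives P = [[1, 2], [-2, -1]].

[[1, 2], [-2, -1]]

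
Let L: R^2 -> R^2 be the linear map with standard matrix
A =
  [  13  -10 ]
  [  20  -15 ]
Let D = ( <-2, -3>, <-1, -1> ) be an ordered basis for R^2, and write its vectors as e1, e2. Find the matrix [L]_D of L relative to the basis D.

With P the matrix whose columns are e1, e2, [L]_D = P^(-1) A P.
Column by column: L(e1) = A e1 = <4, 5>; its D-coordinates <-1, -2> give column 1.
Continuing for each basis vector yields [L]_D = [[-1, 2], [-2, -1]].

[[-1, 2], [-2, -1]]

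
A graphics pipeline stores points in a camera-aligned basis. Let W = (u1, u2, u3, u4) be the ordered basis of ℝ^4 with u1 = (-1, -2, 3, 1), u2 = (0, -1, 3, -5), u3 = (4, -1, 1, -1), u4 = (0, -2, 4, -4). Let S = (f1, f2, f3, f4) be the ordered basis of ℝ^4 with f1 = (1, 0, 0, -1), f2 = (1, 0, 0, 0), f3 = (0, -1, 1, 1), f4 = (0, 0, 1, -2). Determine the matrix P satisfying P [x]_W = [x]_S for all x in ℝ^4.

Take x = uj: its W-coordinates are the j-th standard unit vector, so P e_j — column j of P — equals [uj]_S.
u1 = -f1 + 0·f2 + 2f3 + f4, giving column 1 = (-1, 0, 2, 1); repeating for each j gives P = [[-1, 2, 2, 2], [0, -2, 2, -2], [2, 1, 1, 2], [1, 2, 0, 2]].

[[-1, 2, 2, 2], [0, -2, 2, -2], [2, 1, 1, 2], [1, 2, 0, 2]]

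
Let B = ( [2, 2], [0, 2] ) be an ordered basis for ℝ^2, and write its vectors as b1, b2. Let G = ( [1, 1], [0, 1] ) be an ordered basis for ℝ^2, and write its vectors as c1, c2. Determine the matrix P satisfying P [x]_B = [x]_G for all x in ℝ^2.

[[2, 0], [0, 2]]

Take x = bj: its B-coordinates are the j-th standard unit vector, so P e_j — column j of P — equals [bj]_G.
b1 = 2c1 + 0·c2, giving column 1 = [2, 0]; repeating for each j gives P = [[2, 0], [0, 2]].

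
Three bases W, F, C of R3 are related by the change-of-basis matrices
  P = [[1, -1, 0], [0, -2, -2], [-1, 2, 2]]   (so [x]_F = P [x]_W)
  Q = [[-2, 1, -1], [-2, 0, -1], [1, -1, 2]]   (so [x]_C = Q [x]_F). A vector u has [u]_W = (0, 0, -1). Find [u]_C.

(4, 2, -6)

First [u]_F = P [u]_W = (0, 2, -2).
Then [u]_C = Q [u]_F = (4, 2, -6).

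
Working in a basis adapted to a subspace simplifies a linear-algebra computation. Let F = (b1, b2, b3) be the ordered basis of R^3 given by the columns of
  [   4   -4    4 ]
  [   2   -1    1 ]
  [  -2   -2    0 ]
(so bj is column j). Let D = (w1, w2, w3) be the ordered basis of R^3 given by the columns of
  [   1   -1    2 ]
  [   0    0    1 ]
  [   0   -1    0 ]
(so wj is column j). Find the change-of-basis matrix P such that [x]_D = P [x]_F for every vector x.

Column j of P is [bj]_D, since P maps F-coordinates to D-coordinates.
Expressing b1 in D: b1 = 2w1 + 2w2 + 2w3, so column 1 of P is (2, 2, 2).
Doing the same for each bj gives P = [[2, 0, 2], [2, 2, 0], [2, -1, 1]].

[[2, 0, 2], [2, 2, 0], [2, -1, 1]]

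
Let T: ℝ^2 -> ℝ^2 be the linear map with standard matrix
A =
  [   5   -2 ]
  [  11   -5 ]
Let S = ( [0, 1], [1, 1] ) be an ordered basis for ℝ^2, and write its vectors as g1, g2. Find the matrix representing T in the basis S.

Let P have columns g1, g2. Then [T]_S = P^(-1) A P.
Here det P = -1, so P^(-1) is integer; computing A P first and then P^(-1)(A P) gives [[-3, 3], [-2, 3]].

[[-3, 3], [-2, 3]]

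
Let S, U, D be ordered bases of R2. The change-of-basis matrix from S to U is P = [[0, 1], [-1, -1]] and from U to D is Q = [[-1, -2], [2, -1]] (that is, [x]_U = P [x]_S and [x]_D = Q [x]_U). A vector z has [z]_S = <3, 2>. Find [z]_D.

Composing the changes, [z]_D = Q P [z]_S.
Q P = [[2, 1], [1, 3]]; applying this to <3, 2> gives <8, 9>.

<8, 9>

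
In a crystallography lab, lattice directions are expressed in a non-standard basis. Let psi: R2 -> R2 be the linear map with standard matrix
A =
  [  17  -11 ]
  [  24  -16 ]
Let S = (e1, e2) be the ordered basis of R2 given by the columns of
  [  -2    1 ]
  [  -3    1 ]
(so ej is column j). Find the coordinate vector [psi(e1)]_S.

Column 1 of [psi]_S is the S-coordinate vector of psi(e1).
In standard coordinates psi(e1) = A e1 = [-1, 0].
Converting to S: [-1, 0] = -e1 - 3e2, so the coordinate vector is [-1, -3].

[-1, -3]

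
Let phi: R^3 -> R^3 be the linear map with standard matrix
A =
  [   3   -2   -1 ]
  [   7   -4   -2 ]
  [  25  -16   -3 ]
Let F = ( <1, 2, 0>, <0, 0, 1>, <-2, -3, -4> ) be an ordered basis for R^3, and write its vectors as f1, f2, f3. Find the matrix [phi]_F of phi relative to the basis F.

[[1, -1, 0], [-3, -3, 2], [1, 0, -2]]

With P the matrix whose columns are f1, ..., f3, [phi]_F = P^(-1) A P.
Column by column: phi(f1) = A f1 = <-1, -1, -7>; its F-coordinates <1, -3, 1> give column 1.
Continuing for each basis vector yields [phi]_F = [[1, -1, 0], [-3, -3, 2], [1, 0, -2]].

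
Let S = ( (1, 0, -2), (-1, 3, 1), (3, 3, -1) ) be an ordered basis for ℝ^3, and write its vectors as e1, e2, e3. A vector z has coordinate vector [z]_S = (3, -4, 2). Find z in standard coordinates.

(13, -6, -12)

The coordinates say z = 3e1 - 4e2 + 2e3; adding the scaled basis vectors gives (13, -6, -12).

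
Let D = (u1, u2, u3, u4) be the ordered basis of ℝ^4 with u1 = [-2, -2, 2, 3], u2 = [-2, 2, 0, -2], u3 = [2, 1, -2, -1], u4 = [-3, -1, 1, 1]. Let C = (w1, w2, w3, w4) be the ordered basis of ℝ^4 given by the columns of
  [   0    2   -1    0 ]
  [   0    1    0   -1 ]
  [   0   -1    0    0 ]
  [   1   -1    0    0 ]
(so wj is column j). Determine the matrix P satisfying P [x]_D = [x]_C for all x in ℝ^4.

[[1, -2, 1, 0], [-2, 0, 2, -1], [-2, 2, 2, 1], [0, -2, 1, 0]]

Take x = uj: its D-coordinates are the j-th standard unit vector, so P e_j — column j of P — equals [uj]_C.
u1 = w1 - 2w2 - 2w3 + 0·w4, giving column 1 = [1, -2, -2, 0]; repeating for each j gives P = [[1, -2, 1, 0], [-2, 0, 2, -1], [-2, 2, 2, 1], [0, -2, 1, 0]].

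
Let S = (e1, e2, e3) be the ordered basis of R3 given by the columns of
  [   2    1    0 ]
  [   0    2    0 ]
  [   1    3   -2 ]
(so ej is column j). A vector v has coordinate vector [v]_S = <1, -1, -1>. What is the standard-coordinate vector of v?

By definition v = e1 - e2 - e3.
Summing componentwise gives <1, -2, 0>.

<1, -2, 0>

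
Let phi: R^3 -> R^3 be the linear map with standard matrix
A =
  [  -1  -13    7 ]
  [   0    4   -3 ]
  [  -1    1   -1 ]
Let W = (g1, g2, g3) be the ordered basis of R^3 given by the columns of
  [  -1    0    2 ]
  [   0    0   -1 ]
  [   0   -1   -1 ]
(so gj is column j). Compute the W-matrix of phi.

[[-1, 1, -2], [-1, 2, 1], [0, -3, 1]]

Let P have columns g1, ..., g3. Then [phi]_W = P^(-1) A P.
Here det P = 1, so P^(-1) is integer; computing A P first and then P^(-1)(A P) gives [[-1, 1, -2], [-1, 2, 1], [0, -3, 1]].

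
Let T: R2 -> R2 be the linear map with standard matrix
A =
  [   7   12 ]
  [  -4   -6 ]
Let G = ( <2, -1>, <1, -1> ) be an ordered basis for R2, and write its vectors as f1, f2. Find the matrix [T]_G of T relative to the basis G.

Let P have columns f1, f2. Then [T]_G = P^(-1) A P.
Here det P = -1, so P^(-1) is integer; computing A P first and then P^(-1)(A P) gives [[0, -3], [2, 1]].

[[0, -3], [2, 1]]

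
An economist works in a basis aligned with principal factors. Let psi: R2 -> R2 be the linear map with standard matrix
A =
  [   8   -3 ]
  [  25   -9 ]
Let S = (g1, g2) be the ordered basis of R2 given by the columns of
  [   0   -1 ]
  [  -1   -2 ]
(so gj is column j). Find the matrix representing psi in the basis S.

[[-3, 3], [-3, 2]]

Let P have columns g1, g2. Then [psi]_S = P^(-1) A P.
Here det P = -1, so P^(-1) is integer; computing A P first and then P^(-1)(A P) gives [[-3, 3], [-3, 2]].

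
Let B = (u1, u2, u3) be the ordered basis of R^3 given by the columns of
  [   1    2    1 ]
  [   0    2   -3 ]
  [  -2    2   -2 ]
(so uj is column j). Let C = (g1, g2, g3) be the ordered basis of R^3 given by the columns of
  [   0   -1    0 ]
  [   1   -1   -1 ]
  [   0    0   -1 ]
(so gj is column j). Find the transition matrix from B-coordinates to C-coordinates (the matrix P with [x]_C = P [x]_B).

Column j of P is [uj]_C, since P maps B-coordinates to C-coordinates.
Expressing u1 in C: u1 = g1 - g2 + 2g3, so column 1 of P is <1, -1, 2>.
Doing the same for each uj gives P = [[1, -2, -2], [-1, -2, -1], [2, -2, 2]].

[[1, -2, -2], [-1, -2, -1], [2, -2, 2]]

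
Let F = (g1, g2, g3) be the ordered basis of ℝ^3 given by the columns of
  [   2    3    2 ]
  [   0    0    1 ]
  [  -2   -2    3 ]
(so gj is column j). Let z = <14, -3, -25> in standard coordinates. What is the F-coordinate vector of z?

[z]_F is the unique c with M c = z, where M has columns g1, ..., g3.
Row-reducing the augmented matrix [M | z] gives c = (4, 4, -3).
Check: 4g1 + 4g2 - 3g3 = <14, -3, -25>.

<4, 4, -3>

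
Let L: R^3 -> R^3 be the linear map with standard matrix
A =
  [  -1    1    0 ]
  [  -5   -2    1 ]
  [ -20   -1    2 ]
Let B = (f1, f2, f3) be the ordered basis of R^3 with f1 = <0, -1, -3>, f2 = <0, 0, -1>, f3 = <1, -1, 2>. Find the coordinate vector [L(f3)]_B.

<3, 2, -2>

Compute L(f3) = A f3 = <-2, -1, -15> in standard coordinates.
Then write this in B-coordinates: solve for y in y_1 f1 + ... + y_3 f3 = <-2, -1, -15>.
This gives y = <3, 2, -2>, which is column 3 of [L]_B.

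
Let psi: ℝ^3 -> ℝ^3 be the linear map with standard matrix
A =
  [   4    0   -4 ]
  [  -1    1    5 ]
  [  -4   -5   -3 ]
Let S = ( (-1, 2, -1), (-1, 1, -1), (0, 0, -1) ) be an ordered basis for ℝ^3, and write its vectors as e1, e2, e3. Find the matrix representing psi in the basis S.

With P the matrix whose columns are e1, ..., e3, [psi]_S = P^(-1) A P.
Column by column: psi(e1) = A e1 = (0, -2, -3); its S-coordinates (-2, 2, 3) give column 1.
Continuing for each basis vector yields [psi]_S = [[-2, -3, -1], [2, 3, -3], [3, -2, 1]].

[[-2, -3, -1], [2, 3, -3], [3, -2, 1]]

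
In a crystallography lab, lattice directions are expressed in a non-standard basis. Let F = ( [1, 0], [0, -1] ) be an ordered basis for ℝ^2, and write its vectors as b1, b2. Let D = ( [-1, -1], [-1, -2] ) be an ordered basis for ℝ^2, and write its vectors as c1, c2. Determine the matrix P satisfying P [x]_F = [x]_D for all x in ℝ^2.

[[-2, -1], [1, 1]]

Let M have columns bj and N have columns cj. Then for every x, N [x]_D = x = M [x]_F, so P = N^(-1) M.
Since det N = 1, N^(-1) has integer entries; multiplying gives P = [[-2, -1], [1, 1]].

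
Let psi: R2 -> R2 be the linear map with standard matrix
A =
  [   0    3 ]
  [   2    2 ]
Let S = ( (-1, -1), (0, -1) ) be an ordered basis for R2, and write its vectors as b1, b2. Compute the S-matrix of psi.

The j-th column of [psi]_S is [psi(bj)]_S.
psi(b1) = A b1 = (-3, -4) = 3b1 + b2, so column 1 is (3, 1).
Repeating for b2 and assembling the columns gives [[3, 3], [1, -1]].

[[3, 3], [1, -1]]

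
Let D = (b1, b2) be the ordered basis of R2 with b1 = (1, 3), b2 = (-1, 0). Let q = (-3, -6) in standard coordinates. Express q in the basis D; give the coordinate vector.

We seek scalars with c_1 b1 + c_2 b2 = q; equivalently solve M c = q where the columns of M are b1, b2.
System: c_1 - c_2 = -3, 3c_1 + 0c_2 = -6; solving gives c_1 = -2, c_2 = 1.
Check: -2b1 + b2 = (-3, -6).

(-2, 1)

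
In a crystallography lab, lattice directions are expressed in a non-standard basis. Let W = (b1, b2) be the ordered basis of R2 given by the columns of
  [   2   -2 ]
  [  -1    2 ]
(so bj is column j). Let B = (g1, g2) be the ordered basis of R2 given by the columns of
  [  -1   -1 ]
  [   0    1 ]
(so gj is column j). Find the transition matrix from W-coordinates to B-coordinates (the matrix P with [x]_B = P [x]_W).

[[-1, 0], [-1, 2]]

Column j of P is [bj]_B, since P maps W-coordinates to B-coordinates.
Expressing b1 in B: b1 = -g1 - g2, so column 1 of P is (-1, -1).
Doing the same for each bj gives P = [[-1, 0], [-1, 2]].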